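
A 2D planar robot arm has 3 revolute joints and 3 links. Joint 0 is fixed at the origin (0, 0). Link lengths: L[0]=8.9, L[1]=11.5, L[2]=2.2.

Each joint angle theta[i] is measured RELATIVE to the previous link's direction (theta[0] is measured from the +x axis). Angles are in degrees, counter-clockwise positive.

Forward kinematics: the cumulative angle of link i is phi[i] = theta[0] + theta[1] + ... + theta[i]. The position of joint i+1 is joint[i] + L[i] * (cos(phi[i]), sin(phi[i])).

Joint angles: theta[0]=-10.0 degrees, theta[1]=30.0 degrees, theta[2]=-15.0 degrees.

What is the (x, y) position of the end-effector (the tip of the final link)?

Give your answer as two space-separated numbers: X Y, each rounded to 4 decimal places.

joint[0] = (0.0000, 0.0000)  (base)
link 0: phi[0] = -10 = -10 deg
  cos(-10 deg) = 0.9848, sin(-10 deg) = -0.1736
  joint[1] = (0.0000, 0.0000) + 8.9 * (0.9848, -0.1736) = (0.0000 + 8.7648, 0.0000 + -1.5455) = (8.7648, -1.5455)
link 1: phi[1] = -10 + 30 = 20 deg
  cos(20 deg) = 0.9397, sin(20 deg) = 0.3420
  joint[2] = (8.7648, -1.5455) + 11.5 * (0.9397, 0.3420) = (8.7648 + 10.8065, -1.5455 + 3.9332) = (19.5713, 2.3878)
link 2: phi[2] = -10 + 30 + -15 = 5 deg
  cos(5 deg) = 0.9962, sin(5 deg) = 0.0872
  joint[3] = (19.5713, 2.3878) + 2.2 * (0.9962, 0.0872) = (19.5713 + 2.1916, 2.3878 + 0.1917) = (21.7629, 2.5795)
End effector: (21.7629, 2.5795)

Answer: 21.7629 2.5795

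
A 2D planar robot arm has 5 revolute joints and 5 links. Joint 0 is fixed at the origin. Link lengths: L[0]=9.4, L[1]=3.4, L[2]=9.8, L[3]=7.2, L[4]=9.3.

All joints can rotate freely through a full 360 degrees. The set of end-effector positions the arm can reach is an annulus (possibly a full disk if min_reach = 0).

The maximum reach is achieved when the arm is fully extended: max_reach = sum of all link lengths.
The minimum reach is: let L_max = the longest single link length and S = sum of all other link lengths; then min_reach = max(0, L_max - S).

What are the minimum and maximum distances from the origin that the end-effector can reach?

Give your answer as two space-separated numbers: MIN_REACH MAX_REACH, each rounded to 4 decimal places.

Answer: 0.0000 39.1000

Derivation:
Link lengths: [9.4, 3.4, 9.8, 7.2, 9.3]
max_reach = 9.4 + 3.4 + 9.8 + 7.2 + 9.3 = 39.1
L_max = max([9.4, 3.4, 9.8, 7.2, 9.3]) = 9.8
S (sum of others) = 39.1 - 9.8 = 29.3
min_reach = max(0, 9.8 - 29.3) = max(0, -19.5) = 0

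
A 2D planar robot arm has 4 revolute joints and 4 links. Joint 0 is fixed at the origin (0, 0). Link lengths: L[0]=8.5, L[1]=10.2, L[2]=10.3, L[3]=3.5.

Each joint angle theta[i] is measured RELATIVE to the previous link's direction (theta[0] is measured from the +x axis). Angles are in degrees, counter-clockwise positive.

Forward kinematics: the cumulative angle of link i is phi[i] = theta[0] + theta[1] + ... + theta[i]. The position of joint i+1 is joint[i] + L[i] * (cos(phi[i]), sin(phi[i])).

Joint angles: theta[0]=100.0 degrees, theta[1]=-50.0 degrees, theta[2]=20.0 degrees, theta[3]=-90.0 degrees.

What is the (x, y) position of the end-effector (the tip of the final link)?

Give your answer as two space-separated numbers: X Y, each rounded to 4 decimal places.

Answer: 11.8922 24.6663

Derivation:
joint[0] = (0.0000, 0.0000)  (base)
link 0: phi[0] = 100 = 100 deg
  cos(100 deg) = -0.1736, sin(100 deg) = 0.9848
  joint[1] = (0.0000, 0.0000) + 8.5 * (-0.1736, 0.9848) = (0.0000 + -1.4760, 0.0000 + 8.3709) = (-1.4760, 8.3709)
link 1: phi[1] = 100 + -50 = 50 deg
  cos(50 deg) = 0.6428, sin(50 deg) = 0.7660
  joint[2] = (-1.4760, 8.3709) + 10.2 * (0.6428, 0.7660) = (-1.4760 + 6.5564, 8.3709 + 7.8137) = (5.0804, 16.1845)
link 2: phi[2] = 100 + -50 + 20 = 70 deg
  cos(70 deg) = 0.3420, sin(70 deg) = 0.9397
  joint[3] = (5.0804, 16.1845) + 10.3 * (0.3420, 0.9397) = (5.0804 + 3.5228, 16.1845 + 9.6788) = (8.6032, 25.8634)
link 3: phi[3] = 100 + -50 + 20 + -90 = -20 deg
  cos(-20 deg) = 0.9397, sin(-20 deg) = -0.3420
  joint[4] = (8.6032, 25.8634) + 3.5 * (0.9397, -0.3420) = (8.6032 + 3.2889, 25.8634 + -1.1971) = (11.8922, 24.6663)
End effector: (11.8922, 24.6663)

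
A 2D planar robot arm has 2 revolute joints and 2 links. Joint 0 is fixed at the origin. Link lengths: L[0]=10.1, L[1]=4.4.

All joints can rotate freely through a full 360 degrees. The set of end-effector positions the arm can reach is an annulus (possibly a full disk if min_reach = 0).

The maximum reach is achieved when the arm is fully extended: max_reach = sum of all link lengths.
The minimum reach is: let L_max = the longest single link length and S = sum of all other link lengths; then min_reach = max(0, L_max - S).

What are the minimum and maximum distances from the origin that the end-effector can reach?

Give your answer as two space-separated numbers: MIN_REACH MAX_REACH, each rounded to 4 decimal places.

Answer: 5.7000 14.5000

Derivation:
Link lengths: [10.1, 4.4]
max_reach = 10.1 + 4.4 = 14.5
L_max = max([10.1, 4.4]) = 10.1
S (sum of others) = 14.5 - 10.1 = 4.4
min_reach = max(0, 10.1 - 4.4) = max(0, 5.7) = 5.7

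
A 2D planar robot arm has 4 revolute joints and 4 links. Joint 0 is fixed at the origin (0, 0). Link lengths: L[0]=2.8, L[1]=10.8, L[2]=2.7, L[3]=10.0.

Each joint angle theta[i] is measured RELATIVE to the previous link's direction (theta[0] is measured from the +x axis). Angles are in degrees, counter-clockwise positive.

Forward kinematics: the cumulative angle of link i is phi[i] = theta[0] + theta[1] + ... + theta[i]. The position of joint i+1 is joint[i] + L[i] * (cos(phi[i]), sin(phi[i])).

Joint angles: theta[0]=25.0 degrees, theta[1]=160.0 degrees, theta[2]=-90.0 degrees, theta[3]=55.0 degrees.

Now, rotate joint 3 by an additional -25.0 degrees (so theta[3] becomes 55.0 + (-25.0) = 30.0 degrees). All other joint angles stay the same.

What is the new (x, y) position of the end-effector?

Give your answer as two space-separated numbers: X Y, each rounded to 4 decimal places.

joint[0] = (0.0000, 0.0000)  (base)
link 0: phi[0] = 25 = 25 deg
  cos(25 deg) = 0.9063, sin(25 deg) = 0.4226
  joint[1] = (0.0000, 0.0000) + 2.8 * (0.9063, 0.4226) = (0.0000 + 2.5377, 0.0000 + 1.1833) = (2.5377, 1.1833)
link 1: phi[1] = 25 + 160 = 185 deg
  cos(185 deg) = -0.9962, sin(185 deg) = -0.0872
  joint[2] = (2.5377, 1.1833) + 10.8 * (-0.9962, -0.0872) = (2.5377 + -10.7589, 1.1833 + -0.9413) = (-8.2212, 0.2420)
link 2: phi[2] = 25 + 160 + -90 = 95 deg
  cos(95 deg) = -0.0872, sin(95 deg) = 0.9962
  joint[3] = (-8.2212, 0.2420) + 2.7 * (-0.0872, 0.9962) = (-8.2212 + -0.2353, 0.2420 + 2.6897) = (-8.4566, 2.9318)
link 3: phi[3] = 25 + 160 + -90 + 30 = 125 deg
  cos(125 deg) = -0.5736, sin(125 deg) = 0.8192
  joint[4] = (-8.4566, 2.9318) + 10 * (-0.5736, 0.8192) = (-8.4566 + -5.7358, 2.9318 + 8.1915) = (-14.1923, 11.1233)
End effector: (-14.1923, 11.1233)

Answer: -14.1923 11.1233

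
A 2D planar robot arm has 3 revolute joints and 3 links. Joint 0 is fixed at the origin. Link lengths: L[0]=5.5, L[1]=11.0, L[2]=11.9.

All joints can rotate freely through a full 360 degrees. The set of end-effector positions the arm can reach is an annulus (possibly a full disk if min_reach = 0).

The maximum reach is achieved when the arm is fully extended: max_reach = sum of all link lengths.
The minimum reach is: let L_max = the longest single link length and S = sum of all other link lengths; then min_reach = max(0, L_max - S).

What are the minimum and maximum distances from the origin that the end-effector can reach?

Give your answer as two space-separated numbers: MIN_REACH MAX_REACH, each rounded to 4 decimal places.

Answer: 0.0000 28.4000

Derivation:
Link lengths: [5.5, 11.0, 11.9]
max_reach = 5.5 + 11 + 11.9 = 28.4
L_max = max([5.5, 11.0, 11.9]) = 11.9
S (sum of others) = 28.4 - 11.9 = 16.5
min_reach = max(0, 11.9 - 16.5) = max(0, -4.6) = 0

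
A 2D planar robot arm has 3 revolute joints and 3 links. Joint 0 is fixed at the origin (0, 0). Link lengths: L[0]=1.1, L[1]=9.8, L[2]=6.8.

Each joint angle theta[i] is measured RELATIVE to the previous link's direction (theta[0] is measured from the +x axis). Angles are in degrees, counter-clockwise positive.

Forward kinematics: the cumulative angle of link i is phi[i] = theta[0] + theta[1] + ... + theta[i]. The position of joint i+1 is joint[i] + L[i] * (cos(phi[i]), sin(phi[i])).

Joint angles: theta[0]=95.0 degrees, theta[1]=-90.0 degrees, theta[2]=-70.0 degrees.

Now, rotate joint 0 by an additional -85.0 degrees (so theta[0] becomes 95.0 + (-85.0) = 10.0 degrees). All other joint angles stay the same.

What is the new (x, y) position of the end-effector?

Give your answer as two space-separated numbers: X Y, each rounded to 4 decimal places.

Answer: -3.1039 -12.8601

Derivation:
joint[0] = (0.0000, 0.0000)  (base)
link 0: phi[0] = 10 = 10 deg
  cos(10 deg) = 0.9848, sin(10 deg) = 0.1736
  joint[1] = (0.0000, 0.0000) + 1.1 * (0.9848, 0.1736) = (0.0000 + 1.0833, 0.0000 + 0.1910) = (1.0833, 0.1910)
link 1: phi[1] = 10 + -90 = -80 deg
  cos(-80 deg) = 0.1736, sin(-80 deg) = -0.9848
  joint[2] = (1.0833, 0.1910) + 9.8 * (0.1736, -0.9848) = (1.0833 + 1.7018, 0.1910 + -9.6511) = (2.7850, -9.4601)
link 2: phi[2] = 10 + -90 + -70 = -150 deg
  cos(-150 deg) = -0.8660, sin(-150 deg) = -0.5000
  joint[3] = (2.7850, -9.4601) + 6.8 * (-0.8660, -0.5000) = (2.7850 + -5.8890, -9.4601 + -3.4000) = (-3.1039, -12.8601)
End effector: (-3.1039, -12.8601)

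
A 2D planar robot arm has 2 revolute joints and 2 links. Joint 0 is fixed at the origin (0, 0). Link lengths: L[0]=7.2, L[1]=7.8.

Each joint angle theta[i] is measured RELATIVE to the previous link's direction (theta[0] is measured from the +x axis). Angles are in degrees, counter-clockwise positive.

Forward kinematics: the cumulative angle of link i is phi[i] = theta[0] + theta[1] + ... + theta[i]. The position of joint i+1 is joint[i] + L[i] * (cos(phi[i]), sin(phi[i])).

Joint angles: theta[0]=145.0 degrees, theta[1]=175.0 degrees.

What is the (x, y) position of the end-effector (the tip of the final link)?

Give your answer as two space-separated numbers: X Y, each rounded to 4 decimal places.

joint[0] = (0.0000, 0.0000)  (base)
link 0: phi[0] = 145 = 145 deg
  cos(145 deg) = -0.8192, sin(145 deg) = 0.5736
  joint[1] = (0.0000, 0.0000) + 7.2 * (-0.8192, 0.5736) = (0.0000 + -5.8979, 0.0000 + 4.1298) = (-5.8979, 4.1298)
link 1: phi[1] = 145 + 175 = 320 deg
  cos(320 deg) = 0.7660, sin(320 deg) = -0.6428
  joint[2] = (-5.8979, 4.1298) + 7.8 * (0.7660, -0.6428) = (-5.8979 + 5.9751, 4.1298 + -5.0137) = (0.0773, -0.8840)
End effector: (0.0773, -0.8840)

Answer: 0.0773 -0.8840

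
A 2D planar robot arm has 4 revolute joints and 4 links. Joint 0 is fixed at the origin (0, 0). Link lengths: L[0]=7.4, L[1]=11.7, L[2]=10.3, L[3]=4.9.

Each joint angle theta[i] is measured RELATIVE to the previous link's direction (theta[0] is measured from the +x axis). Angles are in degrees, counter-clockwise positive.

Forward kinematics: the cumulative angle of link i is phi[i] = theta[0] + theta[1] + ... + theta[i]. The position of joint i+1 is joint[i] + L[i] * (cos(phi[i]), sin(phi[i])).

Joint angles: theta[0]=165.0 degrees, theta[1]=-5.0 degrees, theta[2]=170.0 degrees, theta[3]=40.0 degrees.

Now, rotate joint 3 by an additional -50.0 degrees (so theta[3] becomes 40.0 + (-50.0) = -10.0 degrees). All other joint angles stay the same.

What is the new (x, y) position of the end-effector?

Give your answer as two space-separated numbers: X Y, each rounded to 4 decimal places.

Answer: -5.4686 -2.3828

Derivation:
joint[0] = (0.0000, 0.0000)  (base)
link 0: phi[0] = 165 = 165 deg
  cos(165 deg) = -0.9659, sin(165 deg) = 0.2588
  joint[1] = (0.0000, 0.0000) + 7.4 * (-0.9659, 0.2588) = (0.0000 + -7.1479, 0.0000 + 1.9153) = (-7.1479, 1.9153)
link 1: phi[1] = 165 + -5 = 160 deg
  cos(160 deg) = -0.9397, sin(160 deg) = 0.3420
  joint[2] = (-7.1479, 1.9153) + 11.7 * (-0.9397, 0.3420) = (-7.1479 + -10.9944, 1.9153 + 4.0016) = (-18.1423, 5.9169)
link 2: phi[2] = 165 + -5 + 170 = 330 deg
  cos(330 deg) = 0.8660, sin(330 deg) = -0.5000
  joint[3] = (-18.1423, 5.9169) + 10.3 * (0.8660, -0.5000) = (-18.1423 + 8.9201, 5.9169 + -5.1500) = (-9.2222, 0.7669)
link 3: phi[3] = 165 + -5 + 170 + -10 = 320 deg
  cos(320 deg) = 0.7660, sin(320 deg) = -0.6428
  joint[4] = (-9.2222, 0.7669) + 4.9 * (0.7660, -0.6428) = (-9.2222 + 3.7536, 0.7669 + -3.1497) = (-5.4686, -2.3828)
End effector: (-5.4686, -2.3828)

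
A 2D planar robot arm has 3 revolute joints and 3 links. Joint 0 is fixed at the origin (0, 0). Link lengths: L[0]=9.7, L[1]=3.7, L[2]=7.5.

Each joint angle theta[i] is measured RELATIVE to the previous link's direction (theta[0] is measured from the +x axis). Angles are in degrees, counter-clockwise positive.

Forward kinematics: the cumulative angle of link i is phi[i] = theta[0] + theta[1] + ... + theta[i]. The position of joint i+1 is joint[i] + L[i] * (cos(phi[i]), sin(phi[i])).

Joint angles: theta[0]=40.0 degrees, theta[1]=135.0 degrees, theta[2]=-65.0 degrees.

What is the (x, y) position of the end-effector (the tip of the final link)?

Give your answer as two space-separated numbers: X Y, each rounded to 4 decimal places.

joint[0] = (0.0000, 0.0000)  (base)
link 0: phi[0] = 40 = 40 deg
  cos(40 deg) = 0.7660, sin(40 deg) = 0.6428
  joint[1] = (0.0000, 0.0000) + 9.7 * (0.7660, 0.6428) = (0.0000 + 7.4306, 0.0000 + 6.2350) = (7.4306, 6.2350)
link 1: phi[1] = 40 + 135 = 175 deg
  cos(175 deg) = -0.9962, sin(175 deg) = 0.0872
  joint[2] = (7.4306, 6.2350) + 3.7 * (-0.9962, 0.0872) = (7.4306 + -3.6859, 6.2350 + 0.3225) = (3.7447, 6.5575)
link 2: phi[2] = 40 + 135 + -65 = 110 deg
  cos(110 deg) = -0.3420, sin(110 deg) = 0.9397
  joint[3] = (3.7447, 6.5575) + 7.5 * (-0.3420, 0.9397) = (3.7447 + -2.5652, 6.5575 + 7.0477) = (1.1796, 13.6052)
End effector: (1.1796, 13.6052)

Answer: 1.1796 13.6052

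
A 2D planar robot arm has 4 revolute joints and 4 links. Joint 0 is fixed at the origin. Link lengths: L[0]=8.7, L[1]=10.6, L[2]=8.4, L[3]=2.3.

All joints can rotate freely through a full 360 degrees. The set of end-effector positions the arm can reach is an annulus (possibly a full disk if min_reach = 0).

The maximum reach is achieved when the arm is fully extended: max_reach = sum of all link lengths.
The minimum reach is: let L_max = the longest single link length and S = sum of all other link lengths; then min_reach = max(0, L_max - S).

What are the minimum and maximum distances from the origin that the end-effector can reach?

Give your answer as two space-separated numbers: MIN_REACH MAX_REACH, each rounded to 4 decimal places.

Answer: 0.0000 30.0000

Derivation:
Link lengths: [8.7, 10.6, 8.4, 2.3]
max_reach = 8.7 + 10.6 + 8.4 + 2.3 = 30
L_max = max([8.7, 10.6, 8.4, 2.3]) = 10.6
S (sum of others) = 30 - 10.6 = 19.4
min_reach = max(0, 10.6 - 19.4) = max(0, -8.8) = 0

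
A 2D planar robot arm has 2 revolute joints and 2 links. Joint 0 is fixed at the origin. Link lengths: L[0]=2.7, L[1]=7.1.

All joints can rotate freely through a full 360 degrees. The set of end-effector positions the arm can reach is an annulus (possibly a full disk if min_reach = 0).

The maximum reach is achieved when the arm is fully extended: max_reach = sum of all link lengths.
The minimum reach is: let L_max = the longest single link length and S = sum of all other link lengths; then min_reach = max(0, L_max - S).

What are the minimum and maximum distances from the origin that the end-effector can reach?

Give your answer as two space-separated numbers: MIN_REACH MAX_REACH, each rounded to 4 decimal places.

Link lengths: [2.7, 7.1]
max_reach = 2.7 + 7.1 = 9.8
L_max = max([2.7, 7.1]) = 7.1
S (sum of others) = 9.8 - 7.1 = 2.7
min_reach = max(0, 7.1 - 2.7) = max(0, 4.4) = 4.4

Answer: 4.4000 9.8000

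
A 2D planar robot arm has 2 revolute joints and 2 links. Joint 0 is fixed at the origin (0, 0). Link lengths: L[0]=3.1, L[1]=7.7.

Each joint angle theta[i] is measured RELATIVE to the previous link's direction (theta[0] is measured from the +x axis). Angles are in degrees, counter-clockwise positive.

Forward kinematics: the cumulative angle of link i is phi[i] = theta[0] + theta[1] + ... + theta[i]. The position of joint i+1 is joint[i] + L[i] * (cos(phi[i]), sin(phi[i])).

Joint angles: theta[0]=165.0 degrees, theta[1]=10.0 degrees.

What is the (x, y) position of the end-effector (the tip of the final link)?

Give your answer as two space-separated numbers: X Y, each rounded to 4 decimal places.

Answer: -10.6651 1.4734

Derivation:
joint[0] = (0.0000, 0.0000)  (base)
link 0: phi[0] = 165 = 165 deg
  cos(165 deg) = -0.9659, sin(165 deg) = 0.2588
  joint[1] = (0.0000, 0.0000) + 3.1 * (-0.9659, 0.2588) = (0.0000 + -2.9944, 0.0000 + 0.8023) = (-2.9944, 0.8023)
link 1: phi[1] = 165 + 10 = 175 deg
  cos(175 deg) = -0.9962, sin(175 deg) = 0.0872
  joint[2] = (-2.9944, 0.8023) + 7.7 * (-0.9962, 0.0872) = (-2.9944 + -7.6707, 0.8023 + 0.6711) = (-10.6651, 1.4734)
End effector: (-10.6651, 1.4734)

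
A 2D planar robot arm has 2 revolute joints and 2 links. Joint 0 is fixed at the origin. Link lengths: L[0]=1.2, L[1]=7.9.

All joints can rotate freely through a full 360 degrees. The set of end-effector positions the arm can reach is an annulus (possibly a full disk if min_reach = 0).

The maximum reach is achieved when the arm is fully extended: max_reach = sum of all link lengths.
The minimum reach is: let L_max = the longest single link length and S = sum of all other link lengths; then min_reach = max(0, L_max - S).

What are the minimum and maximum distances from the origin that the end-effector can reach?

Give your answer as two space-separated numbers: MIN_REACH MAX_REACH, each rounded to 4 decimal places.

Answer: 6.7000 9.1000

Derivation:
Link lengths: [1.2, 7.9]
max_reach = 1.2 + 7.9 = 9.1
L_max = max([1.2, 7.9]) = 7.9
S (sum of others) = 9.1 - 7.9 = 1.2
min_reach = max(0, 7.9 - 1.2) = max(0, 6.7) = 6.7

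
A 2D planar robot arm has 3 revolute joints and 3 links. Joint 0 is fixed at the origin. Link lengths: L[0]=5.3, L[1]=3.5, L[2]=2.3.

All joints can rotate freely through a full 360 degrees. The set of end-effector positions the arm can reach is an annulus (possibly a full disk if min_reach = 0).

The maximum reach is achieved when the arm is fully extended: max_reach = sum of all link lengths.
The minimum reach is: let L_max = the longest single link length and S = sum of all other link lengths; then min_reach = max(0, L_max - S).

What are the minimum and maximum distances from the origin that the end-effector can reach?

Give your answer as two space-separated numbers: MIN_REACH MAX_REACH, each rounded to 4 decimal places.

Answer: 0.0000 11.1000

Derivation:
Link lengths: [5.3, 3.5, 2.3]
max_reach = 5.3 + 3.5 + 2.3 = 11.1
L_max = max([5.3, 3.5, 2.3]) = 5.3
S (sum of others) = 11.1 - 5.3 = 5.8
min_reach = max(0, 5.3 - 5.8) = max(0, -0.5) = 0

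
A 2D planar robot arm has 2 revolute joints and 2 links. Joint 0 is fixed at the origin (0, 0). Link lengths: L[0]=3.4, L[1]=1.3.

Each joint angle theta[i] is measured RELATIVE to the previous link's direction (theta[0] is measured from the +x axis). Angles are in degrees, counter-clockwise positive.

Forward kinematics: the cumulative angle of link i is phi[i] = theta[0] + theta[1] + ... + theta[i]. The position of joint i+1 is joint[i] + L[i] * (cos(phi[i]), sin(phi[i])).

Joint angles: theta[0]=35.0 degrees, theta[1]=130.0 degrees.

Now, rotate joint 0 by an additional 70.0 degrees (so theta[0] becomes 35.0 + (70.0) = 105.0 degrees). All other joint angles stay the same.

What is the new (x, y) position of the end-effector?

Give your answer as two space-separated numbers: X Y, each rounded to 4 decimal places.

Answer: -1.6256 2.2193

Derivation:
joint[0] = (0.0000, 0.0000)  (base)
link 0: phi[0] = 105 = 105 deg
  cos(105 deg) = -0.2588, sin(105 deg) = 0.9659
  joint[1] = (0.0000, 0.0000) + 3.4 * (-0.2588, 0.9659) = (0.0000 + -0.8800, 0.0000 + 3.2841) = (-0.8800, 3.2841)
link 1: phi[1] = 105 + 130 = 235 deg
  cos(235 deg) = -0.5736, sin(235 deg) = -0.8192
  joint[2] = (-0.8800, 3.2841) + 1.3 * (-0.5736, -0.8192) = (-0.8800 + -0.7456, 3.2841 + -1.0649) = (-1.6256, 2.2193)
End effector: (-1.6256, 2.2193)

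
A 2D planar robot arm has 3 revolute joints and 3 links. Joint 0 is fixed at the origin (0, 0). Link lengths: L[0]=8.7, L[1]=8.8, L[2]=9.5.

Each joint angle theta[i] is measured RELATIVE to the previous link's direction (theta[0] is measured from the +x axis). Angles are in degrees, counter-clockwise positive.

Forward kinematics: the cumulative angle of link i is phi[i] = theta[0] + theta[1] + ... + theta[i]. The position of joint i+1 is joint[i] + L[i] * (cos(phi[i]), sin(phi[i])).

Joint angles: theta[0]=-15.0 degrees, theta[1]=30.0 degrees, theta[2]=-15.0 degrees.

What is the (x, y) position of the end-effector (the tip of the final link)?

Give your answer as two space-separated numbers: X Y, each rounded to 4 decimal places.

joint[0] = (0.0000, 0.0000)  (base)
link 0: phi[0] = -15 = -15 deg
  cos(-15 deg) = 0.9659, sin(-15 deg) = -0.2588
  joint[1] = (0.0000, 0.0000) + 8.7 * (0.9659, -0.2588) = (0.0000 + 8.4036, 0.0000 + -2.2517) = (8.4036, -2.2517)
link 1: phi[1] = -15 + 30 = 15 deg
  cos(15 deg) = 0.9659, sin(15 deg) = 0.2588
  joint[2] = (8.4036, -2.2517) + 8.8 * (0.9659, 0.2588) = (8.4036 + 8.5001, -2.2517 + 2.2776) = (16.9037, 0.0259)
link 2: phi[2] = -15 + 30 + -15 = 0 deg
  cos(0 deg) = 1.0000, sin(0 deg) = 0.0000
  joint[3] = (16.9037, 0.0259) + 9.5 * (1.0000, 0.0000) = (16.9037 + 9.5000, 0.0259 + 0.0000) = (26.4037, 0.0259)
End effector: (26.4037, 0.0259)

Answer: 26.4037 0.0259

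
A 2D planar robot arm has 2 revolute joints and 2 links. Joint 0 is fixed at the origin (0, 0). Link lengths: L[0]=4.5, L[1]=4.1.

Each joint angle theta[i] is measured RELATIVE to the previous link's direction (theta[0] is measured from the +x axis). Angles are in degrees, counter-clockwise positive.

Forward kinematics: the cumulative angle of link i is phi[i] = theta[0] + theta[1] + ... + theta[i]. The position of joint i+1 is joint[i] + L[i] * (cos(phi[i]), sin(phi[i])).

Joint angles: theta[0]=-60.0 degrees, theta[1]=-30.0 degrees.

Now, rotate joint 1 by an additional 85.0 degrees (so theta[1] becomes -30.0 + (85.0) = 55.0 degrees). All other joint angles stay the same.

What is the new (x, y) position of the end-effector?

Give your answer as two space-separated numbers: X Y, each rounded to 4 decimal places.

joint[0] = (0.0000, 0.0000)  (base)
link 0: phi[0] = -60 = -60 deg
  cos(-60 deg) = 0.5000, sin(-60 deg) = -0.8660
  joint[1] = (0.0000, 0.0000) + 4.5 * (0.5000, -0.8660) = (0.0000 + 2.2500, 0.0000 + -3.8971) = (2.2500, -3.8971)
link 1: phi[1] = -60 + 55 = -5 deg
  cos(-5 deg) = 0.9962, sin(-5 deg) = -0.0872
  joint[2] = (2.2500, -3.8971) + 4.1 * (0.9962, -0.0872) = (2.2500 + 4.0844, -3.8971 + -0.3573) = (6.3344, -4.2545)
End effector: (6.3344, -4.2545)

Answer: 6.3344 -4.2545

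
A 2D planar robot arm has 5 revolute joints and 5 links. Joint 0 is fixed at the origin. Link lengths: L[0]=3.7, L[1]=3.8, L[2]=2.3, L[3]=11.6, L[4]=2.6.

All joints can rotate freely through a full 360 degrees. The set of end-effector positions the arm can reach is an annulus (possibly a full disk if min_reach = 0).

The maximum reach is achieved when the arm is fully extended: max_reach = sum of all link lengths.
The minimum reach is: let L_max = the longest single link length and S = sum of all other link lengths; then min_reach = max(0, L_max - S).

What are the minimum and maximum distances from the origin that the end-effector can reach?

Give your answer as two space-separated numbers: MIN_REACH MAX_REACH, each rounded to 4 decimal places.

Answer: 0.0000 24.0000

Derivation:
Link lengths: [3.7, 3.8, 2.3, 11.6, 2.6]
max_reach = 3.7 + 3.8 + 2.3 + 11.6 + 2.6 = 24
L_max = max([3.7, 3.8, 2.3, 11.6, 2.6]) = 11.6
S (sum of others) = 24 - 11.6 = 12.4
min_reach = max(0, 11.6 - 12.4) = max(0, -0.8) = 0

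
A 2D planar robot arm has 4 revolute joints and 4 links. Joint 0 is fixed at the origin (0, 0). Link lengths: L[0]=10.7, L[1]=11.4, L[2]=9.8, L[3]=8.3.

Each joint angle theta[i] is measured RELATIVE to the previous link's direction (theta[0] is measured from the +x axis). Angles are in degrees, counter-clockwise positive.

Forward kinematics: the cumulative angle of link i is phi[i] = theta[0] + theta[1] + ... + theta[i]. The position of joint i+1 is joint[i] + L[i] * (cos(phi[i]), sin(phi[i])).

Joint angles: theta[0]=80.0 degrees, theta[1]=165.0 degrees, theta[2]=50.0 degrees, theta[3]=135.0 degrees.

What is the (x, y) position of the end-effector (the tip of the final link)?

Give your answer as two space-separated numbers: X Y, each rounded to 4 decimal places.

Answer: 4.0206 -0.8768

Derivation:
joint[0] = (0.0000, 0.0000)  (base)
link 0: phi[0] = 80 = 80 deg
  cos(80 deg) = 0.1736, sin(80 deg) = 0.9848
  joint[1] = (0.0000, 0.0000) + 10.7 * (0.1736, 0.9848) = (0.0000 + 1.8580, 0.0000 + 10.5374) = (1.8580, 10.5374)
link 1: phi[1] = 80 + 165 = 245 deg
  cos(245 deg) = -0.4226, sin(245 deg) = -0.9063
  joint[2] = (1.8580, 10.5374) + 11.4 * (-0.4226, -0.9063) = (1.8580 + -4.8178, 10.5374 + -10.3319) = (-2.9598, 0.2055)
link 2: phi[2] = 80 + 165 + 50 = 295 deg
  cos(295 deg) = 0.4226, sin(295 deg) = -0.9063
  joint[3] = (-2.9598, 0.2055) + 9.8 * (0.4226, -0.9063) = (-2.9598 + 4.1417, 0.2055 + -8.8818) = (1.1818, -8.6763)
link 3: phi[3] = 80 + 165 + 50 + 135 = 430 deg
  cos(430 deg) = 0.3420, sin(430 deg) = 0.9397
  joint[4] = (1.1818, -8.6763) + 8.3 * (0.3420, 0.9397) = (1.1818 + 2.8388, -8.6763 + 7.7994) = (4.0206, -0.8768)
End effector: (4.0206, -0.8768)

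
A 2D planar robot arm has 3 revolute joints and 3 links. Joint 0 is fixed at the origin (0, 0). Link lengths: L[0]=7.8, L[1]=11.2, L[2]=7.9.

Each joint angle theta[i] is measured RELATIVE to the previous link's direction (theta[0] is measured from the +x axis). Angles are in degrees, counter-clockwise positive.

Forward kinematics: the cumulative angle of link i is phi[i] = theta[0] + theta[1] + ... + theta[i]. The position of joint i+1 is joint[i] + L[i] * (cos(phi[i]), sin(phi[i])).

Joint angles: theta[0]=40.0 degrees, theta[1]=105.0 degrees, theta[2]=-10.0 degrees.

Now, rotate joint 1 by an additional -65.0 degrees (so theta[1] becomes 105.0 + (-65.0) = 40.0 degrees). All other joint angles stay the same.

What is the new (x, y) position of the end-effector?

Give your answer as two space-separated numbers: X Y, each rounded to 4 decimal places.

joint[0] = (0.0000, 0.0000)  (base)
link 0: phi[0] = 40 = 40 deg
  cos(40 deg) = 0.7660, sin(40 deg) = 0.6428
  joint[1] = (0.0000, 0.0000) + 7.8 * (0.7660, 0.6428) = (0.0000 + 5.9751, 0.0000 + 5.0137) = (5.9751, 5.0137)
link 1: phi[1] = 40 + 40 = 80 deg
  cos(80 deg) = 0.1736, sin(80 deg) = 0.9848
  joint[2] = (5.9751, 5.0137) + 11.2 * (0.1736, 0.9848) = (5.9751 + 1.9449, 5.0137 + 11.0298) = (7.9200, 16.0436)
link 2: phi[2] = 40 + 40 + -10 = 70 deg
  cos(70 deg) = 0.3420, sin(70 deg) = 0.9397
  joint[3] = (7.9200, 16.0436) + 7.9 * (0.3420, 0.9397) = (7.9200 + 2.7020, 16.0436 + 7.4236) = (10.6220, 23.4672)
End effector: (10.6220, 23.4672)

Answer: 10.6220 23.4672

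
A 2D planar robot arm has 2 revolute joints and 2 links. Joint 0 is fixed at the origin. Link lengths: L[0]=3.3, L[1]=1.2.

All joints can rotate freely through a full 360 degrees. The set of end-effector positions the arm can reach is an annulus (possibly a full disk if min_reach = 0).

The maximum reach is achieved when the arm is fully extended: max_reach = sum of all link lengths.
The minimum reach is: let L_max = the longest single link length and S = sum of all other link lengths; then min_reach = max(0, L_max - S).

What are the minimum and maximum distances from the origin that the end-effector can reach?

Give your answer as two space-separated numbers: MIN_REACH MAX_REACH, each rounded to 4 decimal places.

Link lengths: [3.3, 1.2]
max_reach = 3.3 + 1.2 = 4.5
L_max = max([3.3, 1.2]) = 3.3
S (sum of others) = 4.5 - 3.3 = 1.2
min_reach = max(0, 3.3 - 1.2) = max(0, 2.1) = 2.1

Answer: 2.1000 4.5000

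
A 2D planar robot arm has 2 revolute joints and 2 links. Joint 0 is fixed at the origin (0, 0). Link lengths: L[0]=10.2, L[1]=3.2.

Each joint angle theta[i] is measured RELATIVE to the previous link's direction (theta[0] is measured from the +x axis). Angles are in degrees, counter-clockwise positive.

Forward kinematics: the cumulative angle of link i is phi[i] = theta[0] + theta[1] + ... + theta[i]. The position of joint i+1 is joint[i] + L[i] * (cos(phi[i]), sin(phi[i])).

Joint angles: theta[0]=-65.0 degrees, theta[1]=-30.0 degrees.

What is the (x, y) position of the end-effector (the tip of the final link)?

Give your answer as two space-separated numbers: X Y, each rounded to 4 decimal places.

joint[0] = (0.0000, 0.0000)  (base)
link 0: phi[0] = -65 = -65 deg
  cos(-65 deg) = 0.4226, sin(-65 deg) = -0.9063
  joint[1] = (0.0000, 0.0000) + 10.2 * (0.4226, -0.9063) = (0.0000 + 4.3107, 0.0000 + -9.2443) = (4.3107, -9.2443)
link 1: phi[1] = -65 + -30 = -95 deg
  cos(-95 deg) = -0.0872, sin(-95 deg) = -0.9962
  joint[2] = (4.3107, -9.2443) + 3.2 * (-0.0872, -0.9962) = (4.3107 + -0.2789, -9.2443 + -3.1878) = (4.0318, -12.4322)
End effector: (4.0318, -12.4322)

Answer: 4.0318 -12.4322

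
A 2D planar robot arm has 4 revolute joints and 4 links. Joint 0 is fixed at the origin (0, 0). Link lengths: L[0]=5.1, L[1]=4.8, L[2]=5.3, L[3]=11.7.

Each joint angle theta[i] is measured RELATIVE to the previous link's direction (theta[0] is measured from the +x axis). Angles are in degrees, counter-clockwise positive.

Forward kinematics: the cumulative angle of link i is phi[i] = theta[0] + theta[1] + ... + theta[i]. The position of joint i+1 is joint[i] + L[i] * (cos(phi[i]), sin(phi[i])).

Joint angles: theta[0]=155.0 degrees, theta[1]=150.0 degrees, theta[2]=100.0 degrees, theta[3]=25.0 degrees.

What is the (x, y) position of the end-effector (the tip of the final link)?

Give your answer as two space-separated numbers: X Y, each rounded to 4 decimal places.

Answer: 5.8803 12.9655

Derivation:
joint[0] = (0.0000, 0.0000)  (base)
link 0: phi[0] = 155 = 155 deg
  cos(155 deg) = -0.9063, sin(155 deg) = 0.4226
  joint[1] = (0.0000, 0.0000) + 5.1 * (-0.9063, 0.4226) = (0.0000 + -4.6222, 0.0000 + 2.1554) = (-4.6222, 2.1554)
link 1: phi[1] = 155 + 150 = 305 deg
  cos(305 deg) = 0.5736, sin(305 deg) = -0.8192
  joint[2] = (-4.6222, 2.1554) + 4.8 * (0.5736, -0.8192) = (-4.6222 + 2.7532, 2.1554 + -3.9319) = (-1.8690, -1.7766)
link 2: phi[2] = 155 + 150 + 100 = 405 deg
  cos(405 deg) = 0.7071, sin(405 deg) = 0.7071
  joint[3] = (-1.8690, -1.7766) + 5.3 * (0.7071, 0.7071) = (-1.8690 + 3.7477, -1.7766 + 3.7477) = (1.8787, 1.9711)
link 3: phi[3] = 155 + 150 + 100 + 25 = 430 deg
  cos(430 deg) = 0.3420, sin(430 deg) = 0.9397
  joint[4] = (1.8787, 1.9711) + 11.7 * (0.3420, 0.9397) = (1.8787 + 4.0016, 1.9711 + 10.9944) = (5.8803, 12.9655)
End effector: (5.8803, 12.9655)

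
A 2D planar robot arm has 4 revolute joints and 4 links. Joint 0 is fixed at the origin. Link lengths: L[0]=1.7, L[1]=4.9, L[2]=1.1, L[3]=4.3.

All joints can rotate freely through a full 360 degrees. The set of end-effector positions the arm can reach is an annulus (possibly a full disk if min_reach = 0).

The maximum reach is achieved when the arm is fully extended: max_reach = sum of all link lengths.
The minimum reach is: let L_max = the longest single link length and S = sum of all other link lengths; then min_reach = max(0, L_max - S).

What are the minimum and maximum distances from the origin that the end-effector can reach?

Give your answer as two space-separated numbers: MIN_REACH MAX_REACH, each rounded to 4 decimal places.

Link lengths: [1.7, 4.9, 1.1, 4.3]
max_reach = 1.7 + 4.9 + 1.1 + 4.3 = 12
L_max = max([1.7, 4.9, 1.1, 4.3]) = 4.9
S (sum of others) = 12 - 4.9 = 7.1
min_reach = max(0, 4.9 - 7.1) = max(0, -2.2) = 0

Answer: 0.0000 12.0000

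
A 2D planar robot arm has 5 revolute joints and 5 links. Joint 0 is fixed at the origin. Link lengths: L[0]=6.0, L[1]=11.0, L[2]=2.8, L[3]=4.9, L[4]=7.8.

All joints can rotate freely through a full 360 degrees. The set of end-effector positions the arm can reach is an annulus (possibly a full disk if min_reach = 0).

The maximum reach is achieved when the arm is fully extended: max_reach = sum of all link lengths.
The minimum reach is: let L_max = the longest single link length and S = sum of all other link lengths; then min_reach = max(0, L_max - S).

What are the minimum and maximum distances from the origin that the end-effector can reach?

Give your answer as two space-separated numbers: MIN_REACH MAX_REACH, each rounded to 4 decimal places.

Answer: 0.0000 32.5000

Derivation:
Link lengths: [6.0, 11.0, 2.8, 4.9, 7.8]
max_reach = 6 + 11 + 2.8 + 4.9 + 7.8 = 32.5
L_max = max([6.0, 11.0, 2.8, 4.9, 7.8]) = 11
S (sum of others) = 32.5 - 11 = 21.5
min_reach = max(0, 11 - 21.5) = max(0, -10.5) = 0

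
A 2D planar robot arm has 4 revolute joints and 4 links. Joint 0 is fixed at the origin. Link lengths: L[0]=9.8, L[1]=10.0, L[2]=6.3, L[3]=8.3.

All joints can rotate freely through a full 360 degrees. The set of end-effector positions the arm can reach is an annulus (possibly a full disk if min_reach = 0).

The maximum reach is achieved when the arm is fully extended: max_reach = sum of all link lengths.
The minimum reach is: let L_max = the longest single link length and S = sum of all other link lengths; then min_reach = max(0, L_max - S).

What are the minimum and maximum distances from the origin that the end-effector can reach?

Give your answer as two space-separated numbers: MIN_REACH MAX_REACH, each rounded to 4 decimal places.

Link lengths: [9.8, 10.0, 6.3, 8.3]
max_reach = 9.8 + 10 + 6.3 + 8.3 = 34.4
L_max = max([9.8, 10.0, 6.3, 8.3]) = 10
S (sum of others) = 34.4 - 10 = 24.4
min_reach = max(0, 10 - 24.4) = max(0, -14.4) = 0

Answer: 0.0000 34.4000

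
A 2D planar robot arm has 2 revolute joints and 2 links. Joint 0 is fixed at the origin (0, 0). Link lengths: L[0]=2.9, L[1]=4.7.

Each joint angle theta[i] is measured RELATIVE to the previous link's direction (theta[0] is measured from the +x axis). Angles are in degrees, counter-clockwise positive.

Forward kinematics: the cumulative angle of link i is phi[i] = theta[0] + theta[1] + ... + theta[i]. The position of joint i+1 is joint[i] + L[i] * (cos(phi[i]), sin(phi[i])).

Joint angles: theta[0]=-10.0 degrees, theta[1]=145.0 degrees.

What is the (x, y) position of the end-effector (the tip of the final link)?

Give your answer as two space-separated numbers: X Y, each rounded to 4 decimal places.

joint[0] = (0.0000, 0.0000)  (base)
link 0: phi[0] = -10 = -10 deg
  cos(-10 deg) = 0.9848, sin(-10 deg) = -0.1736
  joint[1] = (0.0000, 0.0000) + 2.9 * (0.9848, -0.1736) = (0.0000 + 2.8559, 0.0000 + -0.5036) = (2.8559, -0.5036)
link 1: phi[1] = -10 + 145 = 135 deg
  cos(135 deg) = -0.7071, sin(135 deg) = 0.7071
  joint[2] = (2.8559, -0.5036) + 4.7 * (-0.7071, 0.7071) = (2.8559 + -3.3234, -0.5036 + 3.3234) = (-0.4675, 2.8198)
End effector: (-0.4675, 2.8198)

Answer: -0.4675 2.8198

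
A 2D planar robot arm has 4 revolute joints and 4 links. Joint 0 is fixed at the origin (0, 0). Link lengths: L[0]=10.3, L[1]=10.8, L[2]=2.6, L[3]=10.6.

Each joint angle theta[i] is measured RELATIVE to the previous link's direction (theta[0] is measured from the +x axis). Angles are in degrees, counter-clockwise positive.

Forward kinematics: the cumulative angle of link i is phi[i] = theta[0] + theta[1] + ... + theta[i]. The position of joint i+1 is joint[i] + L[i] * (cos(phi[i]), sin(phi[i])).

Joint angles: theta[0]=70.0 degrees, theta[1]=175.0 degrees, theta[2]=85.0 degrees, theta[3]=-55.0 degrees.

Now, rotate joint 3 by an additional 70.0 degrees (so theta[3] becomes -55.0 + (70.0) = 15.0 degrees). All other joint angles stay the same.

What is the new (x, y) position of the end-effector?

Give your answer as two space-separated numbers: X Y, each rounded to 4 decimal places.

joint[0] = (0.0000, 0.0000)  (base)
link 0: phi[0] = 70 = 70 deg
  cos(70 deg) = 0.3420, sin(70 deg) = 0.9397
  joint[1] = (0.0000, 0.0000) + 10.3 * (0.3420, 0.9397) = (0.0000 + 3.5228, 0.0000 + 9.6788) = (3.5228, 9.6788)
link 1: phi[1] = 70 + 175 = 245 deg
  cos(245 deg) = -0.4226, sin(245 deg) = -0.9063
  joint[2] = (3.5228, 9.6788) + 10.8 * (-0.4226, -0.9063) = (3.5228 + -4.5643, 9.6788 + -9.7881) = (-1.0415, -0.1093)
link 2: phi[2] = 70 + 175 + 85 = 330 deg
  cos(330 deg) = 0.8660, sin(330 deg) = -0.5000
  joint[3] = (-1.0415, -0.1093) + 2.6 * (0.8660, -0.5000) = (-1.0415 + 2.2517, -0.1093 + -1.3000) = (1.2102, -1.4093)
link 3: phi[3] = 70 + 175 + 85 + 15 = 345 deg
  cos(345 deg) = 0.9659, sin(345 deg) = -0.2588
  joint[4] = (1.2102, -1.4093) + 10.6 * (0.9659, -0.2588) = (1.2102 + 10.2388, -1.4093 + -2.7435) = (11.4490, -4.1528)
End effector: (11.4490, -4.1528)

Answer: 11.4490 -4.1528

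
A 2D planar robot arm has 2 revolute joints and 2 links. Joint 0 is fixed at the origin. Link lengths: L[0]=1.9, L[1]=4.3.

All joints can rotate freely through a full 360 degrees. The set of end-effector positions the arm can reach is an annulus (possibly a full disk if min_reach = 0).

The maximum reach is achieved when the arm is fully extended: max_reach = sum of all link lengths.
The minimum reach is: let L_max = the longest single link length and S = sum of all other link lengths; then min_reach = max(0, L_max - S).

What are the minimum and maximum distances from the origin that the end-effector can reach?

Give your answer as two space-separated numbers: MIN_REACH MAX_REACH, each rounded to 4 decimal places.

Answer: 2.4000 6.2000

Derivation:
Link lengths: [1.9, 4.3]
max_reach = 1.9 + 4.3 = 6.2
L_max = max([1.9, 4.3]) = 4.3
S (sum of others) = 6.2 - 4.3 = 1.9
min_reach = max(0, 4.3 - 1.9) = max(0, 2.4) = 2.4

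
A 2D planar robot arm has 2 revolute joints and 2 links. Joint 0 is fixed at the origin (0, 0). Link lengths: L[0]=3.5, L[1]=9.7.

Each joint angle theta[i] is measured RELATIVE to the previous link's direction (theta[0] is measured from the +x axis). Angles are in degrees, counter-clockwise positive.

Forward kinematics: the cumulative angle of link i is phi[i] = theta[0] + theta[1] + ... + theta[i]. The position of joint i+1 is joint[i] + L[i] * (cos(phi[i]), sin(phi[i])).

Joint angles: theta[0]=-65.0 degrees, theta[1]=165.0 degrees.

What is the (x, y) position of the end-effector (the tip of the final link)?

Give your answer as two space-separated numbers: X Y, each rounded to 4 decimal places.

Answer: -0.2052 6.3806

Derivation:
joint[0] = (0.0000, 0.0000)  (base)
link 0: phi[0] = -65 = -65 deg
  cos(-65 deg) = 0.4226, sin(-65 deg) = -0.9063
  joint[1] = (0.0000, 0.0000) + 3.5 * (0.4226, -0.9063) = (0.0000 + 1.4792, 0.0000 + -3.1721) = (1.4792, -3.1721)
link 1: phi[1] = -65 + 165 = 100 deg
  cos(100 deg) = -0.1736, sin(100 deg) = 0.9848
  joint[2] = (1.4792, -3.1721) + 9.7 * (-0.1736, 0.9848) = (1.4792 + -1.6844, -3.1721 + 9.5526) = (-0.2052, 6.3806)
End effector: (-0.2052, 6.3806)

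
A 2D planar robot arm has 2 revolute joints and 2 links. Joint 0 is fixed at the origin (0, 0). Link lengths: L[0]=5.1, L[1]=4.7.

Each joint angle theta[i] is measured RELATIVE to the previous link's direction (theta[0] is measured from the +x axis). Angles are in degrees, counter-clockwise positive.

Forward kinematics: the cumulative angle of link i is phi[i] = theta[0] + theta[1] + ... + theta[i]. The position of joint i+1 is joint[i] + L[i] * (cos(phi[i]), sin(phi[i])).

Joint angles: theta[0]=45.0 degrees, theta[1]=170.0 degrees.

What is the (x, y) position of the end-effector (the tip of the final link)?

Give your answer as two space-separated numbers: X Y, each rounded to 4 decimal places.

Answer: -0.2438 0.9104

Derivation:
joint[0] = (0.0000, 0.0000)  (base)
link 0: phi[0] = 45 = 45 deg
  cos(45 deg) = 0.7071, sin(45 deg) = 0.7071
  joint[1] = (0.0000, 0.0000) + 5.1 * (0.7071, 0.7071) = (0.0000 + 3.6062, 0.0000 + 3.6062) = (3.6062, 3.6062)
link 1: phi[1] = 45 + 170 = 215 deg
  cos(215 deg) = -0.8192, sin(215 deg) = -0.5736
  joint[2] = (3.6062, 3.6062) + 4.7 * (-0.8192, -0.5736) = (3.6062 + -3.8500, 3.6062 + -2.6958) = (-0.2438, 0.9104)
End effector: (-0.2438, 0.9104)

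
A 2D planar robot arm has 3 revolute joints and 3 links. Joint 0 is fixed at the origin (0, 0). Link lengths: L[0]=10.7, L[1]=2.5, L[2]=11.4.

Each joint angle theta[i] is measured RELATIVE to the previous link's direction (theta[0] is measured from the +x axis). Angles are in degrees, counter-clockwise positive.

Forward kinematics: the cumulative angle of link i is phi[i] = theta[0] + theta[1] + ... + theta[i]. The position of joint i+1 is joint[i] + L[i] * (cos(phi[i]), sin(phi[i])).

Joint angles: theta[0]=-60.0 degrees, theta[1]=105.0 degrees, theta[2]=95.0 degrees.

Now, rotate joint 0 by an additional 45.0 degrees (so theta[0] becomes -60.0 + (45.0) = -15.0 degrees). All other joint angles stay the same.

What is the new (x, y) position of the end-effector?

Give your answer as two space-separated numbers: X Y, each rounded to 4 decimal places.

Answer: -1.0212 -1.2629

Derivation:
joint[0] = (0.0000, 0.0000)  (base)
link 0: phi[0] = -15 = -15 deg
  cos(-15 deg) = 0.9659, sin(-15 deg) = -0.2588
  joint[1] = (0.0000, 0.0000) + 10.7 * (0.9659, -0.2588) = (0.0000 + 10.3354, 0.0000 + -2.7694) = (10.3354, -2.7694)
link 1: phi[1] = -15 + 105 = 90 deg
  cos(90 deg) = 0.0000, sin(90 deg) = 1.0000
  joint[2] = (10.3354, -2.7694) + 2.5 * (0.0000, 1.0000) = (10.3354 + 0.0000, -2.7694 + 2.5000) = (10.3354, -0.2694)
link 2: phi[2] = -15 + 105 + 95 = 185 deg
  cos(185 deg) = -0.9962, sin(185 deg) = -0.0872
  joint[3] = (10.3354, -0.2694) + 11.4 * (-0.9962, -0.0872) = (10.3354 + -11.3566, -0.2694 + -0.9936) = (-1.0212, -1.2629)
End effector: (-1.0212, -1.2629)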